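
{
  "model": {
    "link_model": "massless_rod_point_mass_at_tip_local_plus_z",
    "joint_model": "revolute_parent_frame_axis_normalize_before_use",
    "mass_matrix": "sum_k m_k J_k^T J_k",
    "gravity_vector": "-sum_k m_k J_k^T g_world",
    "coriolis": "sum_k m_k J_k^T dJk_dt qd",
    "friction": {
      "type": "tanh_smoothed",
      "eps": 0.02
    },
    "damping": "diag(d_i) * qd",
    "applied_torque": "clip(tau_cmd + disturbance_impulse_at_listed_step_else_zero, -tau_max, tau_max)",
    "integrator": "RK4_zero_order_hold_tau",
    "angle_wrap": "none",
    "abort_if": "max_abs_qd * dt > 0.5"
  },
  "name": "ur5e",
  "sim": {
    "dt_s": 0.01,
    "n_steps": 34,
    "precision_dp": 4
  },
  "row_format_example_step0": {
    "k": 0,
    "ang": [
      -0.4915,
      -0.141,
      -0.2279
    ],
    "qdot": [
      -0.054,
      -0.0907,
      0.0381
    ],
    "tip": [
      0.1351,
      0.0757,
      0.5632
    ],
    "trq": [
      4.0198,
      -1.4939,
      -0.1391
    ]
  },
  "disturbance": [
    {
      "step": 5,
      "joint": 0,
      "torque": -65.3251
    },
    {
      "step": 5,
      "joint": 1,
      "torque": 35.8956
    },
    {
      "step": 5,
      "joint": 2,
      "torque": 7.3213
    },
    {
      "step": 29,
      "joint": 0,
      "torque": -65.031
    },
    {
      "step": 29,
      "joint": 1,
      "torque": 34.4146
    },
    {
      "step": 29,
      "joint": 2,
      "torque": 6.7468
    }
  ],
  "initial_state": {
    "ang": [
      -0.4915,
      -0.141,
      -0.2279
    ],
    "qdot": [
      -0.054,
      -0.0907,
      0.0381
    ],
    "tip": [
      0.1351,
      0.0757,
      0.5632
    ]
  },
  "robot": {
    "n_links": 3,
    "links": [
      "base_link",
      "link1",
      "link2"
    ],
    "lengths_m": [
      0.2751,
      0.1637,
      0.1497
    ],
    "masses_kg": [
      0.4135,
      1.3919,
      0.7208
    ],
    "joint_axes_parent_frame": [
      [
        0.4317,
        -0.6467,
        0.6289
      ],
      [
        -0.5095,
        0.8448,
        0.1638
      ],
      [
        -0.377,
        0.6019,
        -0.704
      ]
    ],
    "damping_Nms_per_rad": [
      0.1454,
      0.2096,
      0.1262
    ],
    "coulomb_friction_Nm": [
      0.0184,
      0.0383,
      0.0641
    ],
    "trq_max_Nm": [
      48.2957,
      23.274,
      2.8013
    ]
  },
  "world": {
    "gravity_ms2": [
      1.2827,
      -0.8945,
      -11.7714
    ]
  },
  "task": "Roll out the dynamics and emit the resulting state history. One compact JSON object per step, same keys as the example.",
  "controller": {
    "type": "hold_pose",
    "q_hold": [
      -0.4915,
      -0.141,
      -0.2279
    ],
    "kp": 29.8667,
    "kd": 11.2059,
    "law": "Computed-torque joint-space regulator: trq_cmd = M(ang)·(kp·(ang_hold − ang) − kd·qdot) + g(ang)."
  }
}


{"k":1,"ang":[-0.4918,-0.1413,-0.2284],"qdot":[-0.0403,-0.0674,0.0365],"tip":[0.1351,0.0758,0.5631],"trq":[4.0158,-1.4934,-0.1393]}
{"k":2,"ang":[-0.492,-0.1415,-0.2288],"qdot":[-0.0329,-0.0576,0.0452],"tip":[0.1351,0.0758,0.5631],"trq":[4.0125,-1.4925,-0.1396]}
{"k":3,"ang":[-0.4922,-0.1416,-0.2291],"qdot":[-0.0279,-0.0518,0.0529],"tip":[0.1351,0.0758,0.5631],"trq":[4.0097,-1.4917,-0.1397]}
{"k":4,"ang":[-0.4923,-0.1416,-0.2294],"qdot":[-0.0244,-0.0479,0.0588],"tip":[0.1351,0.0758,0.5631],"trq":[4.0073,-1.491,-0.1397]}
{"k":5,"ang":[-0.4924,-0.1417,-0.2296],"qdot":[-0.0218,-0.0453,0.0633],"tip":[0.1351,0.0758,0.5631],"trq":[-48.2957,23.274,2.8013]}
{"k":6,"ang":[-0.504,-0.1446,-0.251],"qdot":[-2.3308,-0.6529,-3.9638],"tip":[0.1369,0.0766,0.562],"trq":[9.9899,-4.3241,-0.4994]}
{"k":7,"ang":[-0.5259,-0.1521,-0.2812],"qdot":[-2.0387,-0.7928,-2.2399],"tip":[0.1407,0.0783,0.5599],"trq":[9.5634,-4.1165,-0.5047]}
{"k":8,"ang":[-0.5447,-0.1596,-0.2985],"qdot":[-1.7189,-0.6921,-1.3014],"tip":[0.1445,0.08,0.558],"trq":[9.1688,-3.9266,-0.4979]}
{"k":9,"ang":[-0.5604,-0.1658,-0.3086],"qdot":[-1.4252,-0.5355,-0.7411],"tip":[0.1481,0.0816,0.5563],"trq":[8.8042,-3.7525,-0.4851]}
{"k":10,"ang":[-0.5734,-0.1703,-0.3141],"qdot":[-1.1694,-0.3828,-0.3844],"tip":[0.1515,0.0831,0.5548],"trq":[8.4674,-3.5924,-0.4696]}
{"k":11,"ang":[-0.584,-0.1735,-0.3167],"qdot":[-0.9508,-0.252,-0.1468],"tip":[0.1547,0.0844,0.5535],"trq":[8.1561,-3.4448,-0.4527]}
{"k":12,"ang":[-0.5925,-0.1755,-0.3174],"qdot":[-0.7598,-0.1235,-0.0461],"tip":[0.1575,0.0855,0.5525],"trq":[7.8683,-3.3084,-0.4335]}
{"k":13,"ang":[-0.5993,-0.1762,-0.3176],"qdot":[-0.5936,0.006,-0.0856],"tip":[0.1601,0.0864,0.5515],"trq":[7.6021,-3.1813,-0.4104]}
{"k":14,"ang":[-0.6047,-0.1762,-0.3177],"qdot":[-0.4718,0.0583,-0.0638],"tip":[0.1623,0.0871,0.5508],"trq":[7.3556,-3.0598,-0.3889]}
{"k":15,"ang":[-0.6091,-0.1758,-0.3175],"qdot":[-0.3761,0.0751,-0.0267],"tip":[0.1642,0.0877,0.5501],"trq":[7.1272,-2.9448,-0.3687]}
{"k":16,"ang":[-0.6125,-0.1753,-0.3171],"qdot":[-0.2961,0.0793,0.0028],"tip":[0.1658,0.0882,0.5496],"trq":[6.9154,-2.8371,-0.3493]}
{"k":17,"ang":[-0.6152,-0.1747,-0.3166],"qdot":[-0.2264,0.0825,0.0092],"tip":[0.1672,0.0886,0.5492],"trq":[6.7189,-2.7366,-0.3304]}
{"k":18,"ang":[-0.6172,-0.1739,-0.3167],"qdot":[-0.1754,0.0583,0.0415],"tip":[0.1682,0.0889,0.5488],"trq":[6.5367,-2.6414,-0.3125]}
{"k":19,"ang":[-0.6186,-0.1732,-0.3165],"qdot":[-0.1258,0.0399,0.0908],"tip":[0.169,0.0891,0.5486],"trq":[6.3674,-2.5547,-0.2973]}
{"k":20,"ang":[-0.6196,-0.1726,-0.3162],"qdot":[-0.0794,0.0368,0.0858],"tip":[0.1696,0.0893,0.5484],"trq":[6.2103,-2.4736,-0.2815]}
{"k":21,"ang":[-0.6201,-0.172,-0.3158],"qdot":[-0.0385,0.0319,0.0882],"tip":[0.1701,0.0894,0.5483],"trq":[6.065,-2.3987,-0.267]}
{"k":22,"ang":[-0.6202,-0.1715,-0.3155],"qdot":[-0.0026,0.0278,0.0858],"tip":[0.1703,0.0894,0.5482],"trq":[5.9304,-2.3293,-0.2535]}
{"k":23,"ang":[-0.6201,-0.171,-0.3152],"qdot":[0.0263,0.019,0.085],"tip":[0.1704,0.0894,0.5482],"trq":[5.8072,-2.2651,-0.2409]}
{"k":24,"ang":[-0.6196,-0.1706,-0.3149],"qdot":[0.0501,0.0075,0.0875],"tip":[0.1704,0.0894,0.5483],"trq":[5.6938,-2.2055,-0.2293]}
{"k":25,"ang":[-0.6189,-0.1704,-0.3145],"qdot":[0.071,-0.0045,0.0993],"tip":[0.1702,0.0893,0.5484],"trq":[5.5885,-2.1504,-0.2189]}
{"k":26,"ang":[-0.618,-0.1702,-0.3141],"qdot":[0.0906,-0.0125,0.109],"tip":[0.1699,0.0892,0.5485],"trq":[5.4906,-2.0994,-0.2095]}
{"k":27,"ang":[-0.6169,-0.17,-0.3136],"qdot":[0.1087,-0.0171,0.1137],"tip":[0.1696,0.0891,0.5486],"trq":[5.3995,-2.0522,-0.2006]}
{"k":28,"ang":[-0.6157,-0.1699,-0.3131],"qdot":[0.1246,-0.0203,0.1157],"tip":[0.1692,0.089,0.5488],"trq":[5.3147,-2.0083,-0.1924]}
{"k":29,"ang":[-0.6143,-0.1698,-0.3126],"qdot":[0.1384,-0.0231,0.1168],"tip":[0.1687,0.0888,0.549],"trq":[-48.2957,23.274,2.8013]}
{"k":30,"ang":[-0.6244,-0.1724,-0.3331],"qdot":[-2.1676,-0.5905,-3.8806],"tip":[0.17,0.0892,0.5478],"trq":[11.2827,-4.8159,-0.5423]}
{"k":31,"ang":[-0.6445,-0.1791,-0.3629],"qdot":[-1.8533,-0.7031,-2.2125],"tip":[0.1733,0.0904,0.5454],"trq":[10.7683,-4.5652,-0.541]}
{"k":32,"ang":[-0.6614,-0.1858,-0.3799],"qdot":[-1.5302,-0.6202,-1.2658],"tip":[0.1765,0.0917,0.5434],"trq":[10.2932,-4.3362,-0.5286]}
{"k":33,"ang":[-0.6753,-0.1914,-0.3895],"qdot":[-1.2361,-0.4854,-0.6903],"tip":[0.1796,0.0929,0.5416],"trq":[9.8545,-4.1263,-0.5106]}
{"k":34,"ang":[-0.6863,-0.1955,-0.3945],"qdot":[-0.9793,-0.3498,-0.3233],"tip":[0.1824,0.0939,0.5401]}


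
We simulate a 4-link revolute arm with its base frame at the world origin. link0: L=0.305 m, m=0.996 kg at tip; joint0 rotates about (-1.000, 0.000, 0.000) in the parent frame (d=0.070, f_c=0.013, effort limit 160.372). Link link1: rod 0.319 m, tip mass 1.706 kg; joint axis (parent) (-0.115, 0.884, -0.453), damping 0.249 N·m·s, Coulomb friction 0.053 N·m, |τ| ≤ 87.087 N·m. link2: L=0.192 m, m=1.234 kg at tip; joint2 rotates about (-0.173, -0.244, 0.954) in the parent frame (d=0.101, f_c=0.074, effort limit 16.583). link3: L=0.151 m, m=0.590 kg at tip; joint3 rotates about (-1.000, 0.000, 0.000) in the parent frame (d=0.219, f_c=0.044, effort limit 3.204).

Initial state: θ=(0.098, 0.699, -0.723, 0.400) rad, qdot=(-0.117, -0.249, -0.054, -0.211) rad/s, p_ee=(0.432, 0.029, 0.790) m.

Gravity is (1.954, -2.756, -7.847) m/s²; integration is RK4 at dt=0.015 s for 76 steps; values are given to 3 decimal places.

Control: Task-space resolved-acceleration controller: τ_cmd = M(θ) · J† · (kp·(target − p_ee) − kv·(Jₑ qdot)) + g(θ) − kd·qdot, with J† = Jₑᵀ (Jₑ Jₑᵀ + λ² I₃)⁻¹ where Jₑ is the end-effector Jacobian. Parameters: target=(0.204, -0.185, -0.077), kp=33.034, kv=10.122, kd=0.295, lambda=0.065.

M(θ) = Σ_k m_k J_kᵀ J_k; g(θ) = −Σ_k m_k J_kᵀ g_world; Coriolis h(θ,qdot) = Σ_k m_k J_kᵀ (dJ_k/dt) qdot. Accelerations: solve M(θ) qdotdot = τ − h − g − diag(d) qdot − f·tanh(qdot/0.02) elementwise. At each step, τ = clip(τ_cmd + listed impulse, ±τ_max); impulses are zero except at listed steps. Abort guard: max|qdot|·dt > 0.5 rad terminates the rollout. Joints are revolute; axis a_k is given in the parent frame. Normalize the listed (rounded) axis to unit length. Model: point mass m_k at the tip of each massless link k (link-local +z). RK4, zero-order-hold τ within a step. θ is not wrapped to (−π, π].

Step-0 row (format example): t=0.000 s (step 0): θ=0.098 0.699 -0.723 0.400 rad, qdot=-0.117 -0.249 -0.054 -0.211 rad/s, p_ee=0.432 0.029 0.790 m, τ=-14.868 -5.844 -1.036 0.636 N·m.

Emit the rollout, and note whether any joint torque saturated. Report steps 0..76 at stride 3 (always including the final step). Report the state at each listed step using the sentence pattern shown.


t=0.045 s (step 3): θ=0.078 0.681 -0.741 0.484 rad, qdot=-0.745 -0.496 -0.185 2.637 rad/s, p_ee=0.430 0.020 0.787 m, τ=-11.776 -8.421 -0.703 -0.182 N·m.
t=0.090 s (step 6): θ=0.033 0.655 -0.744 0.614 rad, qdot=-1.242 -0.646 -0.035 3.082 rad/s, p_ee=0.425 -0.002 0.782 m, τ=-7.586 -7.839 -0.366 -0.025 N·m.
t=0.135 s (step 9): θ=-0.031 0.625 -0.743 0.755 rad, qdot=-1.597 -0.683 0.014 3.182 rad/s, p_ee=0.418 -0.036 0.774 m, τ=-2.012 -6.302 0.052 0.207 N·m.
t=0.180 s (step 12): θ=-0.108 0.596 -0.742 0.897 rad, qdot=-1.806 -0.582 0.023 3.103 rad/s, p_ee=0.408 -0.080 0.763 m, τ=3.934 -4.886 0.467 0.401 N·m.
t=0.225 s (step 15): θ=-0.192 0.574 -0.741 1.033 rad, qdot=-1.895 -0.377 0.023 2.942 rad/s, p_ee=0.398 -0.129 0.747 m, τ=9.287 -3.965 0.823 0.525 N·m.
t=0.270 s (step 18): θ=-0.278 0.563 -0.740 1.162 rad, qdot=-1.898 -0.115 0.015 2.757 rad/s, p_ee=0.391 -0.179 0.723 m, τ=13.672 -3.538 1.108 0.585 N·m.
t=0.315 s (step 21): θ=-0.362 0.564 -0.740 1.281 rad, qdot=-1.844 0.165 0.011 2.575 rad/s, p_ee=0.387 -0.227 0.692 m, τ=17.014 -3.442 1.317 0.601 N·m.
t=0.360 s (step 24): θ=-0.443 0.578 -0.740 1.393 rad, qdot=-1.752 0.444 -0.002 2.395 rad/s, p_ee=0.387 -0.270 0.656 m, τ=19.462 -3.594 1.468 0.596 N·m.
t=0.405 s (step 27): θ=-0.519 0.604 -0.741 1.497 rad, qdot=-1.638 0.713 -0.011 2.218 rad/s, p_ee=0.389 -0.307 0.614 m, τ=21.117 -3.908 1.566 0.581 N·m.
t=0.450 s (step 30): θ=-0.590 0.642 -0.741 1.593 rad, qdot=-1.510 0.964 -0.022 2.044 rad/s, p_ee=0.394 -0.338 0.569 m, τ=22.139 -4.323 1.622 0.566 N·m.
t=0.495 s (step 33): θ=-0.655 0.690 -0.743 1.681 rad, qdot=-1.375 1.193 -0.036 1.872 rad/s, p_ee=0.401 -0.361 0.521 m, τ=22.661 -4.798 1.646 0.558 N·m.
t=0.540 s (step 36): θ=-0.714 0.748 -0.745 1.761 rad, qdot=-1.236 1.395 -0.055 1.702 rad/s, p_ee=0.409 -0.377 0.472 m, τ=22.784 -5.302 1.646 0.557 N·m.
t=0.585 s (step 39): θ=-0.766 0.815 -0.748 1.834 rad, qdot=-1.096 1.570 -0.070 1.534 rad/s, p_ee=0.418 -0.387 0.423 m, τ=22.580 -5.807 1.622 0.565 N·m.
t=0.630 s (step 42): θ=-0.812 0.889 -0.751 1.900 rad, qdot=-0.956 1.718 -0.075 1.372 rad/s, p_ee=0.426 -0.390 0.374 m, τ=22.118 -6.290 1.578 0.580 N·m.
t=0.675 s (step 45): θ=-0.852 0.969 -0.754 1.958 rad, qdot=-0.818 1.838 -0.068 1.217 rad/s, p_ee=0.433 -0.388 0.326 m, τ=21.473 -6.738 1.517 0.599 N·m.
t=0.720 s (step 48): θ=-0.886 1.054 -0.757 2.009 rad, qdot=-0.681 1.930 -0.050 1.071 rad/s, p_ee=0.439 -0.381 0.280 m, τ=20.719 -7.145 1.445 0.621 N·m.
t=0.765 s (step 51): θ=-0.913 1.143 -0.759 2.054 rad, qdot=-0.543 1.994 -0.029 0.935 rad/s, p_ee=0.443 -0.370 0.235 m, τ=19.927 -7.512 1.369 0.643 N·m.
t=0.810 s (step 54): θ=-0.935 1.233 -0.760 2.094 rad, qdot=-0.399 2.032 -0.017 0.809 rad/s, p_ee=0.444 -0.356 0.193 m, τ=19.155 -7.844 1.297 0.665 N·m.
t=0.855 s (step 57): θ=-0.949 1.325 -0.761 2.127 rad, qdot=-0.246 2.048 -0.009 0.690 rad/s, p_ee=0.443 -0.340 0.154 m, τ=18.409 -8.134 1.226 0.686 N·m.
t=0.900 s (step 60): θ=-0.957 1.417 -0.761 2.156 rad, qdot=-0.077 2.046 -0.003 0.577 rad/s, p_ee=0.439 -0.323 0.118 m, τ=17.706 -8.388 1.155 0.706 N·m.
t=0.945 s (step 63): θ=-0.956 1.509 -0.762 2.179 rad, qdot=0.112 2.031 0.007 0.467 rad/s, p_ee=0.432 -0.306 0.085 m, τ=17.049 -8.608 1.082 0.724 N·m.
t=0.990 s (step 66): θ=-0.946 1.600 -0.761 2.198 rad, qdot=0.326 2.008 0.029 0.356 rad/s, p_ee=0.423 -0.289 0.055 m, τ=16.421 -8.788 1.003 0.741 N·m.
t=1.035 s (step 69): θ=-0.926 1.690 -0.760 2.211 rad, qdot=0.570 1.979 0.029 0.240 rad/s, p_ee=0.412 -0.273 0.029 m, τ=15.847 -8.946 0.933 0.758 N·m.
t=1.080 s (step 72): θ=-0.895 1.778 -0.758 2.219 rad, qdot=0.831 1.943 0.081 0.123 rad/s, p_ee=0.399 -0.259 0.006 m, τ=15.098 -8.939 0.836 0.771 N·m.
t=1.125 s (step 75): θ=-0.852 1.864 -0.753 2.223 rad, qdot=1.066 1.886 0.177 0.025 rad/s, p_ee=0.384 -0.248 -0.013 m, τ=14.093 -8.690 0.721 0.776 N·m.
t=1.140 s (step 76): θ=-0.835 1.892 -0.750 2.223 rad, qdot=1.128 1.859 0.208 0.011 rad/s, p_ee=0.378 -0.245 -0.018 m.
any joint saturated: no


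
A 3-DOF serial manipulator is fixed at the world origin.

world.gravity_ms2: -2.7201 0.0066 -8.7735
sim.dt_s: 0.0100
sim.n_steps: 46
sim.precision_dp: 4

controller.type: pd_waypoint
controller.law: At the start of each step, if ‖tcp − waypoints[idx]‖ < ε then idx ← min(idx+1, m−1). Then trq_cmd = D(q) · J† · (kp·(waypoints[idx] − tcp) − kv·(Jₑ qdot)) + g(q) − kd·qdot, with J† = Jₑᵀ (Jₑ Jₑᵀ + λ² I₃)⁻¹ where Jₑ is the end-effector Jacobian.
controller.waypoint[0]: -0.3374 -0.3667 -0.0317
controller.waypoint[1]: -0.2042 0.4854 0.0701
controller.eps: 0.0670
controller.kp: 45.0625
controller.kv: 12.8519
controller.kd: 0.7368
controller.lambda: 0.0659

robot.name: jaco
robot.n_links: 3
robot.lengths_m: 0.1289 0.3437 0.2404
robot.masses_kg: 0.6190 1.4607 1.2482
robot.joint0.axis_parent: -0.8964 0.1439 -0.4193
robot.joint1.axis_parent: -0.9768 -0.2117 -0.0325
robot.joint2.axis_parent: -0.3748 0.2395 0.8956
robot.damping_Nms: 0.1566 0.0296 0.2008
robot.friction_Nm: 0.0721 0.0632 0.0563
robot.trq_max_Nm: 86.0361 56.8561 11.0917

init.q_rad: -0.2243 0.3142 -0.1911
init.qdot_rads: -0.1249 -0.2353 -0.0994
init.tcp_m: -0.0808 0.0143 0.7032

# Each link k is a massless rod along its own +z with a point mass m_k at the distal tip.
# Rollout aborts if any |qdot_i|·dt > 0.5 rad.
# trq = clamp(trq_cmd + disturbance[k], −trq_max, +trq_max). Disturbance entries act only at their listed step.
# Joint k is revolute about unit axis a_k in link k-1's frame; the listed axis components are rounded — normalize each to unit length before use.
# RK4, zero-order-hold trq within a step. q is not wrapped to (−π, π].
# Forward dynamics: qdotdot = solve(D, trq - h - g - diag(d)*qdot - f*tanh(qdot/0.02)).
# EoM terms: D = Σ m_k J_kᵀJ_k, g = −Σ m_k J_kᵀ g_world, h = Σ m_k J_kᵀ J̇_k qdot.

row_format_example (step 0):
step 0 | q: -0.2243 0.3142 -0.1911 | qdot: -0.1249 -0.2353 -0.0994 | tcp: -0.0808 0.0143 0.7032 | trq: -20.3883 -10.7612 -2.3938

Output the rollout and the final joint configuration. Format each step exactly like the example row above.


step 1 | q: -0.2291 0.3148 -0.1915 | qdot: -0.8142 0.3524 -0.0313 | tcp: -0.0814 0.0114 0.7032 | trq: -17.3855 -10.0908 -2.1125
step 2 | q: -0.2397 0.3205 -0.1927 | qdot: -1.3197 0.7729 -0.2102 | tcp: -0.0835 0.0074 0.7028 | trq: -14.7164 -9.2598 -1.6882
step 3 | q: -0.2550 0.3298 -0.1952 | qdot: -1.7354 1.1033 -0.2781 | tcp: -0.0868 0.0022 0.7021 | trq: -12.4642 -8.4663 -1.3980
step 4 | q: -0.2740 0.3421 -0.1984 | qdot: -2.0628 1.3542 -0.3624 | tcp: -0.0910 -0.0039 0.7012 | trq: -10.5057 -7.6840 -1.1302
step 5 | q: -0.2960 0.3567 -0.2023 | qdot: -2.3301 1.5514 -0.4097 | tcp: -0.0959 -0.0108 0.6999 | trq: -8.8124 -6.9514 -0.9208
step 6 | q: -0.3203 0.3730 -0.2066 | qdot: -2.5460 1.7057 -0.4532 | tcp: -0.1013 -0.0184 0.6984 | trq: -7.3263 -6.2638 -0.7374
step 7 | q: -0.3467 0.3906 -0.2113 | qdot: -2.7236 1.8293 -0.4821 | tcp: -0.1072 -0.0267 0.6966 | trq: -6.0175 -5.6298 -0.5843
step 8 | q: -0.3747 0.4094 -0.2162 | qdot: -2.8698 1.9291 -0.5059 | tcp: -0.1134 -0.0355 0.6945 | trq: -4.8537 -5.0464 -0.4505
step 9 | q: -0.4040 0.4291 -0.2214 | qdot: -2.9914 2.0113 -0.5229 | tcp: -0.1199 -0.0447 0.6920 | trq: -3.8125 -4.5132 -0.3346
step 10 | q: -0.4344 0.4496 -0.2267 | qdot: -3.0929 2.0799 -0.5363 | tcp: -0.1265 -0.0543 0.6892 | trq: -2.8736 -4.0266 -0.2317
step 11 | q: -0.4657 0.4706 -0.2321 | qdot: -3.1780 2.1378 -0.5462 | tcp: -0.1334 -0.0643 0.6861 | trq: -2.0215 -3.5835 -0.1401
step 12 | q: -0.4978 0.4923 -0.2376 | qdot: -3.2496 2.1874 -0.5538 | tcp: -0.1403 -0.0745 0.6826 | trq: -1.2430 -3.1802 -0.0572
step 13 | q: -0.5306 0.5144 -0.2432 | qdot: -3.3098 2.2302 -0.5596 | tcp: -0.1473 -0.0849 0.6788 | trq: -0.5273 -2.8130 0.0182
step 14 | q: -0.5640 0.5368 -0.2488 | qdot: -3.3603 2.2672 -0.5640 | tcp: -0.1543 -0.0955 0.6746 | trq: 0.1345 -2.4786 0.0878
step 15 | q: -0.5978 0.5597 -0.2545 | qdot: -3.4026 2.2995 -0.5673 | tcp: -0.1614 -0.1063 0.6701 | trq: 0.7498 -2.1735 0.1523
step 16 | q: -0.6320 0.5828 -0.2602 | qdot: -3.4377 2.3274 -0.5700 | tcp: -0.1685 -0.1171 0.6651 | trq: 1.3247 -1.8947 0.2127
step 17 | q: -0.6665 0.6062 -0.2659 | qdot: -3.4664 2.3515 -0.5720 | tcp: -0.1755 -0.1280 0.6599 | trq: 1.8642 -1.6395 0.2696
step 18 | q: -0.7013 0.6298 -0.2716 | qdot: -3.4895 2.3720 -0.5737 | tcp: -0.1825 -0.1388 0.6542 | trq: 2.3725 -1.4053 0.3236
step 19 | q: -0.7362 0.6536 -0.2774 | qdot: -3.5074 2.3892 -0.5750 | tcp: -0.1895 -0.1497 0.6483 | trq: 2.8529 -1.1898 0.3750
step 20 | q: -0.7714 0.6776 -0.2832 | qdot: -3.5208 2.4033 -0.5762 | tcp: -0.1963 -0.1606 0.6419 | trq: 3.3084 -0.9910 0.4242
step 21 | q: -0.8066 0.7016 -0.2889 | qdot: -3.5299 2.4142 -0.5772 | tcp: -0.2031 -0.1714 0.6353 | trq: 3.7412 -0.8069 0.4715
step 22 | q: -0.8419 0.7258 -0.2947 | qdot: -3.5352 2.4222 -0.5781 | tcp: -0.2098 -0.1821 0.6282 | trq: 4.1532 -0.6359 0.5171
step 23 | q: -0.8773 0.7501 -0.3005 | qdot: -3.5368 2.4273 -0.5790 | tcp: -0.2164 -0.1926 0.6209 | trq: 4.5458 -0.4766 0.5611
step 24 | q: -0.9127 0.7743 -0.3063 | qdot: -3.5351 2.4296 -0.5798 | tcp: -0.2229 -0.2031 0.6133 | trq: 4.9204 -0.3274 0.6037
step 25 | q: -0.9480 0.7986 -0.3121 | qdot: -3.5302 2.4291 -0.5806 | tcp: -0.2292 -0.2134 0.6054 | trq: 5.2779 -0.1873 0.6449
step 26 | q: -0.9832 0.8229 -0.3179 | qdot: -3.5223 2.4259 -0.5815 | tcp: -0.2354 -0.2235 0.5971 | trq: 5.6190 -0.0552 0.6848
step 27 | q: -1.0184 0.8471 -0.3238 | qdot: -3.5117 2.4200 -0.5822 | tcp: -0.2414 -0.2335 0.5887 | trq: 5.9445 0.0699 0.7235
step 28 | q: -1.0534 0.8713 -0.3296 | qdot: -3.4984 2.4116 -0.5830 | tcp: -0.2473 -0.2432 0.5799 | trq: 6.2546 0.1889 0.7610
step 29 | q: -1.0883 0.8953 -0.3354 | qdot: -3.4826 2.4007 -0.5837 | tcp: -0.2530 -0.2528 0.5710 | trq: 6.5500 0.3026 0.7973
step 30 | q: -1.1231 0.9193 -0.3413 | qdot: -3.4644 2.3874 -0.5844 | tcp: -0.2585 -0.2621 0.5618 | trq: 6.8308 0.4115 0.8323
step 31 | q: -1.1576 0.9431 -0.3471 | qdot: -3.4439 2.3718 -0.5850 | tcp: -0.2639 -0.2712 0.5524 | trq: 7.0972 0.5164 0.8662
step 32 | q: -1.1919 0.9667 -0.3530 | qdot: -3.4213 2.3539 -0.5855 | tcp: -0.2691 -0.2800 0.5429 | trq: 7.3496 0.6178 0.8989
step 33 | q: -1.2260 0.9901 -0.3588 | qdot: -3.3966 2.3339 -0.5859 | tcp: -0.2741 -0.2886 0.5332 | trq: 7.5881 0.7161 0.9304
step 34 | q: -1.2598 1.0134 -0.3647 | qdot: -3.3700 2.3119 -0.5861 | tcp: -0.2789 -0.2969 0.5233 | trq: 7.8128 0.8118 0.9607
step 35 | q: -1.2934 1.0364 -0.3705 | qdot: -3.3414 2.2880 -0.5863 | tcp: -0.2835 -0.3050 0.5133 | trq: 8.0240 0.9052 0.9897
step 36 | q: -1.3267 1.0591 -0.3764 | qdot: -3.3112 2.2623 -0.5862 | tcp: -0.2879 -0.3128 0.5033 | trq: 8.2218 0.9967 1.0175
step 37 | q: -1.3596 1.0816 -0.3822 | qdot: -3.2792 2.2348 -0.5859 | tcp: -0.2921 -0.3203 0.4931 | trq: 8.4064 1.0864 1.0440
step 38 | q: -1.3922 1.1038 -0.3881 | qdot: -3.2456 2.2059 -0.5855 | tcp: -0.2961 -0.3275 0.4829 | trq: 8.5781 1.1747 1.0692
step 39 | q: -1.4245 1.1257 -0.3939 | qdot: -3.2106 2.1755 -0.5848 | tcp: -0.2999 -0.3345 0.4726 | trq: 8.7370 1.2616 1.0931
step 40 | q: -1.4564 1.1473 -0.3998 | qdot: -3.1741 2.1438 -0.5839 | tcp: -0.3036 -0.3412 0.4623 | trq: 8.8834 1.3474 1.1158
step 41 | q: -1.4880 1.1686 -0.4056 | qdot: -3.1363 2.1109 -0.5827 | tcp: -0.3070 -0.3476 0.4520 | trq: 9.0176 1.4321 1.1372
step 42 | q: -1.5192 1.1895 -0.4114 | qdot: -3.0973 2.0769 -0.5812 | tcp: -0.3103 -0.3538 0.4417 | trq: 9.1398 1.5158 1.1572
step 43 | q: -1.5499 1.2101 -0.4172 | qdot: -3.0571 2.0420 -0.5795 | tcp: -0.3134 -0.3596 0.4314 | trq: 9.2506 1.5986 1.1760
step 44 | q: -1.5803 1.2304 -0.4230 | qdot: -3.0159 2.0063 -0.5775 | tcp: -0.3163 -0.3652 0.4212 | trq: 9.3501 1.6805 1.1936
step 45 | q: -1.6103 1.2502 -0.4287 | qdot: -2.9737 1.9700 -0.5752 | tcp: -0.3190 -0.3706 0.4110 | trq: 9.4388 1.7616 1.2099
step 46 | q: -1.6398 1.2698 -0.4344 | qdot: -2.9306 1.9330 -0.5726 | tcp: -0.3216 -0.3757 0.4009
final q (rad): -1.6398 1.2698 -0.4344


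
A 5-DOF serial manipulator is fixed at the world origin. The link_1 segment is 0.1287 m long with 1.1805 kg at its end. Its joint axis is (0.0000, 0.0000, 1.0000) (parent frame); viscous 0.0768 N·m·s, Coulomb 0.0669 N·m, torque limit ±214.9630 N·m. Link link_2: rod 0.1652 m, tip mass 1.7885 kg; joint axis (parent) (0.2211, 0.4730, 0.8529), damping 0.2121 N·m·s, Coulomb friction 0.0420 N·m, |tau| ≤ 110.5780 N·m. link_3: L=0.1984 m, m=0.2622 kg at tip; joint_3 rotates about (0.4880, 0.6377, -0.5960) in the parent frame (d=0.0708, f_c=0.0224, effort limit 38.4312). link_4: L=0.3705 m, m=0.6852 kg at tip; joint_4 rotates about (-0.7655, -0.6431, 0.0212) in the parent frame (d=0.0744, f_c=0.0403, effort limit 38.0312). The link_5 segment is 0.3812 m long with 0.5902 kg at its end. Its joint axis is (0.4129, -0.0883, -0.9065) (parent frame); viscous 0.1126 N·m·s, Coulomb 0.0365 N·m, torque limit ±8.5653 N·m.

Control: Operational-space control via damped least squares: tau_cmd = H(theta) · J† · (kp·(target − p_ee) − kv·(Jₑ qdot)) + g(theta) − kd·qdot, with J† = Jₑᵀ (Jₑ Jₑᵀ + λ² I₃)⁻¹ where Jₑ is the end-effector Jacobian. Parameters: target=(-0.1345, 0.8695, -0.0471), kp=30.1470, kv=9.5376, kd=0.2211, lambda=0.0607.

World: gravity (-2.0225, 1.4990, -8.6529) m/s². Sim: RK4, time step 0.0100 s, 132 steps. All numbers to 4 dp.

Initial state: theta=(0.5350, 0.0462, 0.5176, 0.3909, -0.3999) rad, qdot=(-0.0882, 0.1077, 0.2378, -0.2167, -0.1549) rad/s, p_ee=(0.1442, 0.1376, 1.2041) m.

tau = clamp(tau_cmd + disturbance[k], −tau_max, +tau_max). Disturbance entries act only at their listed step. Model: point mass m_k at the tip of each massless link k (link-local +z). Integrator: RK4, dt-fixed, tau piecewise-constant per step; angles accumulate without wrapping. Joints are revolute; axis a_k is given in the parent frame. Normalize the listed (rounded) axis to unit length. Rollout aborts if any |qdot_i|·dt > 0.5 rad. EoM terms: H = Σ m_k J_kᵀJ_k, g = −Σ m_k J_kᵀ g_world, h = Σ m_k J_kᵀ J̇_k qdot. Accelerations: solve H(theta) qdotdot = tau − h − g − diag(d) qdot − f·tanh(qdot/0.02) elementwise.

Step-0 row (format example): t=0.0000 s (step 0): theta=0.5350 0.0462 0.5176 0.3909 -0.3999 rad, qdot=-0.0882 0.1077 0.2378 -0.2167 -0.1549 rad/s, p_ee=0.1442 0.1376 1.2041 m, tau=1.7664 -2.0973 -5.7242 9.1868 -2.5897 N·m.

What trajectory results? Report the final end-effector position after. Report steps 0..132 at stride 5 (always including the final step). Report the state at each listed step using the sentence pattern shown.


t=0.0500 s (step 5): theta=0.4824 -0.0210 0.6465 0.5068 -0.4849 rad, qdot=-1.7359 -2.2284 3.6596 3.8382 -2.6457 rad/s, p_ee=0.1522 0.1590 1.1862 m, tau=0.8716 -4.1004 -6.4393 5.8981 -1.1692 N·m.
t=0.1000 s (step 10): theta=0.3774 -0.1719 0.8309 0.7301 -0.6246 rad, qdot=-2.2164 -3.9349 3.4896 4.8120 -2.8434 rad/s, p_ee=0.1433 0.2091 1.1443 m, tau=0.7804 -4.7710 -7.0667 4.8777 -0.6743 N·m.
t=0.1500 s (step 15): theta=0.2928 -0.4184 0.9823 0.9659 -0.7629 rad, qdot=-0.8628 -5.7952 2.5065 4.4930 -2.6260 rad/s, p_ee=0.1230 0.2740 1.0834 m, tau=0.3994 -1.4224 -4.0432 2.5392 -0.2859 N·m.
t=0.2000 s (step 20): theta=0.3003 -0.7164 1.0739 1.1718 -0.8796 rad, qdot=1.0602 -5.7467 1.1064 3.7287 -1.9614 rad/s, p_ee=0.0951 0.3495 1.0094 m, tau=-0.1455 2.5190 1.0576 -0.3818 -0.0188 N·m.
t=0.2500 s (step 25): theta=0.3838 -0.9634 1.0942 1.3406 -0.9566 rad, qdot=2.0694 -3.9645 -0.2399 3.0573 -1.1329 rad/s, p_ee=0.0643 0.4323 0.9248 m, tau=-0.4187 3.4265 4.2931 -2.5076 0.1971 N·m.
t=0.3000 s (step 30): theta=0.4870 -1.1057 1.0578 1.4800 -0.9979 rad, qdot=1.8864 -1.7399 -1.1372 2.5372 -0.5598 rad/s, p_ee=0.0335 0.5142 0.8281 m, tau=-0.7727 2.5791 5.8698 -4.1214 0.4505 N·m.
t=0.3500 s (step 35): theta=0.5606 -1.1471 0.9867 1.5948 -1.0169 rad, qdot=1.0017 -0.0547 -1.6719 2.0459 -0.2273 rad/s, p_ee=0.0034 0.5857 0.7209 m, tau=-1.1837 1.4395 6.6929 -5.4741 0.7020 N·m.
t=0.4000 s (step 40): theta=0.5881 -1.1300 0.8913 1.6828 -1.0233 rad, qdot=0.1390 0.5951 -2.1551 1.4525 -0.0337 rad/s, p_ee=-0.0246 0.6405 0.6096 m, tau=-1.4364 0.7251 7.2576 -6.4983 0.8918 N·m.
t=0.4500 s (step 45): theta=0.5817 -1.1008 0.7713 1.7381 -1.0235 rad, qdot=-0.3226 0.4855 -2.6298 0.7521 0.0042 rad/s, p_ee=-0.0485 0.6787 0.5019 m, tau=-1.5478 0.4812 7.7398 -7.0669 1.0134 N·m.
t=0.5000 s (step 50): theta=0.5614 -1.0857 0.6308 1.7582 -1.0225 rad, qdot=-0.4469 0.1011 -2.9544 0.0627 0.0237 rad/s, p_ee=-0.0676 0.7035 0.4035 m, tau=-1.5718 0.5232 8.1359 -7.1487 1.0421 N·m.
t=0.5500 s (step 55): theta=0.5393 -1.0887 0.4810 1.7481 -1.0183 rad, qdot=-0.4320 -0.1942 -2.9979 -0.4427 0.1264 rad/s, p_ee=-0.0820 0.7193 0.3175 m, tau=-1.5818 0.6368 8.3979 -6.8911 0.9842 N·m.
t=0.6000 s (step 60): theta=0.5193 -1.1041 0.3347 1.7168 -1.0107 rad, qdot=-0.3607 -0.4081 -2.8257 -0.7822 0.1703 rad/s, p_ee=-0.0927 0.7297 0.2446 m, tau=-1.5755 0.7678 8.4948 -6.4346 0.8986 N·m.
t=0.6500 s (step 65): theta=0.5032 -1.1279 0.2006 1.6726 -1.0014 rad, qdot=-0.2879 -0.5274 -2.5279 -0.9673 0.1980 rad/s, p_ee=-0.1005 0.7371 0.1843 m, tau=-1.5538 0.8783 8.4465 -5.9062 0.7996 N·m.
t=0.7000 s (step 70): theta=0.4902 -1.1554 0.0827 1.6221 -0.9911 rad, qdot=-0.2382 -0.5639 -2.1864 -1.0381 0.2106 rad/s, p_ee=-0.1062 0.7433 0.1354 m, tau=-1.5188 0.9585 8.2958 -5.3947 0.7042 N·m.
t=0.7500 s (step 75): theta=0.4791 -1.1834 -0.0182 1.5701 -0.9805 rad, qdot=-0.2088 -0.5483 -1.8529 -1.0357 0.2106 rad/s, p_ee=-0.1102 0.7491 0.0962 m, tau=-1.4759 1.0149 8.0845 -4.9420 0.6203 N·m.
t=0.8000 s (step 80): theta=0.4691 -1.2098 -0.1031 1.5193 -0.9702 rad, qdot=-0.1910 -0.5072 -1.5534 -0.9922 0.2017 rad/s, p_ee=-0.1130 0.7549 0.0652 m, tau=-1.4316 1.0551 7.8486 -4.5602 0.5503 N·m.
t=0.8500 s (step 85): theta=0.4599 -1.2339 -0.1742 1.4712 -0.9604 rad, qdot=-0.1776 -0.4576 -1.2969 -0.9292 0.1877 rad/s, p_ee=-0.1149 0.7608 0.0410 m, tau=-1.3920 1.0836 7.6150 -4.2475 0.4935 N·m.
t=0.9000 s (step 90): theta=0.4513 -1.2556 -0.2335 1.4265 -0.9515 rad, qdot=-0.1650 -0.4083 -1.0836 -0.8594 0.1712 rad/s, p_ee=-0.1162 0.7670 0.0223 m, tau=-1.3612 1.1029 7.4016 -3.9964 0.4483 N·m.
t=0.9500 s (step 95): theta=0.4434 -1.2748 -0.2832 1.3853 -0.9433 rad, qdot=-0.1517 -0.3633 -0.9091 -0.7897 0.1543 rad/s, p_ee=-0.1171 0.7733 0.0080 m, tau=-1.3409 1.1141 7.2177 -3.7986 0.4126 N·m.
t=1.0000 s (step 100): theta=0.4362 -1.2920 -0.3250 1.3475 -0.9360 rad, qdot=-0.1377 -0.3235 -0.7675 -0.7233 0.1377 rad/s, p_ee=-0.1177 0.7795 -0.0029 m, tau=-1.3311 1.1185 7.0667 -3.6456 0.3850 N·m.
t=1.0500 s (step 105): theta=0.4296 -1.3073 -0.3604 1.3129 -0.9295 rad, qdot=-0.1232 -0.2890 -0.6530 -0.6613 0.1220 rad/s, p_ee=-0.1182 0.7857 -0.0112 m, tau=-1.3307 1.1173 6.9481 -3.5300 0.3639 N·m.
t=1.1000 s (step 110): theta=0.4238 -1.3210 -0.3907 1.2813 -0.9238 rad, qdot=-0.1086 -0.2592 -0.5602 -0.6039 0.1073 rad/s, p_ee=-0.1186 0.7917 -0.0174 m, tau=-1.3378 1.1118 6.8586 -3.4449 0.3481 N·m.
t=1.1500 s (step 115): theta=0.4188 -1.3333 -0.4167 1.2524 -0.9188 rad, qdot=-0.0945 -0.2335 -0.4847 -0.5512 0.0938 rad/s, p_ee=-0.1190 0.7975 -0.0221 m, tau=-1.3505 1.1034 6.7941 -3.3843 0.3364 N·m.
t=1.2000 s (step 120): theta=0.4144 -1.3444 -0.4394 1.2261 -0.9144 rad, qdot=-0.0811 -0.2113 -0.4227 -0.5027 0.0813 rad/s, p_ee=-0.1194 0.8029 -0.0257 m, tau=-1.3669 1.0930 6.7499 -3.3430 0.3281 N·m.
t=1.2500 s (step 125): theta=0.4106 -1.3544 -0.4592 1.2021 -0.9107 rad, qdot=-0.0687 -0.1919 -0.3713 -0.4583 0.0698 rad/s, p_ee=-0.1199 0.8079 -0.0284 m, tau=-1.3854 1.0815 6.7218 -3.3167 0.3224 N·m.
t=1.3000 s (step 130): theta=0.4075 -1.3636 -0.4766 1.1802 -0.9074 rad, qdot=-0.0574 -0.1748 -0.3284 -0.4176 0.0595 rad/s, p_ee=-0.1203 0.8125 -0.0305 m, tau=-1.4048 1.0697 6.7059 -3.3015 0.3185 N·m.
t=1.3200 s (step 132): theta=0.4064 -1.3670 -0.4830 1.1720 -0.9063 rad, qdot=-0.0532 -0.1685 -0.3132 -0.4024 0.0557 rad/s, p_ee=-0.1205 0.8143 -0.0312 m.
final p_ee position (m): -0.1205 0.8143 -0.0312


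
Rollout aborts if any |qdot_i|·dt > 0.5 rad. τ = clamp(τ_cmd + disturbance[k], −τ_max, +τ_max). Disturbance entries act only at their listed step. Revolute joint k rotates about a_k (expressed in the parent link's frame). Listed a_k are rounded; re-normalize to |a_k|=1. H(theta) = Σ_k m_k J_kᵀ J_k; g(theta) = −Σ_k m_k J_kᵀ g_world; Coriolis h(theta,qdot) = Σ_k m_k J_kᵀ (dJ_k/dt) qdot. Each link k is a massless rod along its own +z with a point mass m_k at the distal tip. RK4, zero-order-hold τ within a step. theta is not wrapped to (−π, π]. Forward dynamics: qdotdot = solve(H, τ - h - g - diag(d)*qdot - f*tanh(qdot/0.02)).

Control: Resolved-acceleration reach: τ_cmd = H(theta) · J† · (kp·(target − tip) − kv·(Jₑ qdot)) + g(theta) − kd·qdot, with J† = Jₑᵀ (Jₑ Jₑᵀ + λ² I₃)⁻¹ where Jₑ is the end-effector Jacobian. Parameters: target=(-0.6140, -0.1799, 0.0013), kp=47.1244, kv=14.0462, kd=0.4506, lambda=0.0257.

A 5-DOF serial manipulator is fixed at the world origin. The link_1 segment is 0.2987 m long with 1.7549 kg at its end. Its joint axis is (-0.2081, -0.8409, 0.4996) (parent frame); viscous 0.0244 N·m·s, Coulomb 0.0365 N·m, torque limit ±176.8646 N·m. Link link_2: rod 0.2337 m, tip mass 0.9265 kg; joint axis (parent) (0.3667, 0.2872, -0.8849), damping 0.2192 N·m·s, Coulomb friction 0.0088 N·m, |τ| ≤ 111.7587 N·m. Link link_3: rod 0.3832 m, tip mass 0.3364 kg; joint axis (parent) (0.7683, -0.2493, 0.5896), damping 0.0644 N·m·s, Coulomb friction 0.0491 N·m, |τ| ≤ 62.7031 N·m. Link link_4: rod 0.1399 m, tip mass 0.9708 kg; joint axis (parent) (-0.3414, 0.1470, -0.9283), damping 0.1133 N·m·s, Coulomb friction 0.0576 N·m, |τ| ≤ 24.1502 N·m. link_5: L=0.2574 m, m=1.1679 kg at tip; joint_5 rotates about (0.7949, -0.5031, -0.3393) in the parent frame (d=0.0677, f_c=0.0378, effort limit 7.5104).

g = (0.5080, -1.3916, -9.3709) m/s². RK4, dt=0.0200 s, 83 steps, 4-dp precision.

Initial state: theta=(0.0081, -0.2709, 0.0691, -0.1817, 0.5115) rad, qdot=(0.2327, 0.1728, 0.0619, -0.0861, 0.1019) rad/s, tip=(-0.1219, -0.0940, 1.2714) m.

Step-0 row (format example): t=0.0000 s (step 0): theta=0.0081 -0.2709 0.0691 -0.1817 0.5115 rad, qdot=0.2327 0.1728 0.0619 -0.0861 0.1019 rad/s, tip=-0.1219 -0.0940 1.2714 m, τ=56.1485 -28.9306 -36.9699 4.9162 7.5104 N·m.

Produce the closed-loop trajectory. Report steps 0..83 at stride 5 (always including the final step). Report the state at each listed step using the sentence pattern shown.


t=0.1000 s (step 5): theta=0.0306 -0.4859 -0.1959 -0.4327 1.4656 rad, qdot=0.9765 -1.4815 -2.0612 -2.1350 9.7311 rad/s, tip=-0.2052 -0.0693 1.0999 m, τ=10.4126 -0.2742 8.7232 0.1299 -1.1694 N·m.
t=0.2000 s (step 10): theta=0.1836 -0.5745 -0.2051 -0.5680 2.3109 rad, qdot=2.0102 -0.4869 1.8009 -1.1275 7.4748 rad/s, tip=-0.3384 -0.0452 0.8667 m, τ=-7.7919 4.0366 10.0187 -1.6443 -3.9890 N·m.
t=0.3000 s (step 15): theta=0.4216 -0.5829 0.1429 -0.6847 2.9822 rad, qdot=2.8984 2.2344 4.7059 1.2101 4.6228 rad/s, tip=-0.4736 -0.0735 0.6998 m, τ=23.4295 -12.4653 -16.8784 0.1849 -2.8778 N·m.
t=0.4000 s (step 20): theta=0.7463 -0.7421 0.1550 -0.7509 2.8164 rad, qdot=2.2245 -6.5593 0.8066 3.8632 -0.7652 rad/s, tip=-0.6007 -0.1380 0.5790 m, τ=-65.2725 20.2808 23.0552 -7.0357 -2.9056 N·m.
t=0.5000 s (step 25): theta=1.0257 -0.7812 0.1876 -0.8972 2.9057 rad, qdot=2.7660 1.9559 0.1401 -5.5100 2.2958 rad/s, tip=-0.6868 -0.1951 0.4347 m, τ=-14.4241 0.7015 4.6085 0.1889 -4.4758 N·m.
t=0.6000 s (step 30): theta=1.2814 -0.8389 0.2093 -1.0627 2.7917 rad, qdot=2.5278 -0.3867 -0.2185 9.8313 -9.3796 rad/s, tip=-0.7183 -0.2407 0.3344 m, τ=15.4440 -5.0256 1.1794 -6.7040 2.3782 N·m.
t=0.7000 s (step 35): theta=1.6329 -0.9122 0.4034 -1.2473 2.4973 rad, qdot=4.3943 6.8289 -0.0404 -7.7101 -3.2732 rad/s, tip=-0.7427 -0.2542 0.2335 m, τ=-52.6687 10.2879 18.9788 2.4337 -1.0619 N·m.
t=0.8000 s (step 40): theta=1.9585 -0.8316 0.7348 -1.3153 2.4235 rad, qdot=2.7735 -4.9455 7.6105 11.1384 -0.3675 rad/s, tip=-0.7185 -0.2811 0.1298 m, τ=-28.6819 5.7398 6.1421 -6.7878 -3.0401 N·m.
t=0.9000 s (step 45): theta=2.1603 -0.7346 1.0046 -1.3444 2.3940 rad, qdot=1.3520 0.7035 2.1599 -0.4019 -0.2360 rad/s, tip=-0.6837 -0.2840 0.0757 m, τ=-29.9824 7.6924 7.8812 1.5889 -1.1729 N·m.
t=1.0000 s (step 50): theta=2.2549 -0.6840 1.1906 -1.3748 2.3814 rad, qdot=0.6210 0.3460 1.5946 -0.2199 -0.0334 rad/s, tip=-0.6634 -0.2668 0.0477 m, τ=-23.2546 7.5206 4.9911 2.0839 -0.4462 N·m.
t=1.1000 s (step 55): theta=2.2976 -0.6601 1.3277 -1.3889 2.3815 rad, qdot=0.2796 0.1517 1.1688 -0.0731 0.0152 rad/s, tip=-0.6503 -0.2460 0.0331 m, τ=-20.1991 7.6175 3.4002 2.2372 -0.0457 N·m.
t=1.2000 s (step 60): theta=2.3171 -0.6504 1.4274 -1.3925 2.3840 rad, qdot=0.1308 0.0544 0.8398 -0.0143 0.0350 rad/s, tip=-0.6419 -0.2273 0.0244 m, τ=-19.1966 7.8519 2.5885 2.3275 0.1591 N·m.
t=1.3000 s (step 65): theta=2.3264 -0.6473 1.4983 -1.3936 2.3883 rad, qdot=0.0643 0.0127 0.5959 -0.0036 0.0469 rad/s, tip=-0.6360 -0.2127 0.0181 m, τ=-18.9677 8.0555 2.1508 2.3880 0.2719 N·m.
t=1.4000 s (step 70): theta=2.3311 -0.6468 1.5487 -1.3942 2.3933 rad, qdot=0.0362 -0.0004 0.4228 0.0014 0.0478 rad/s, tip=-0.6318 -0.2021 0.0135 m, τ=-18.9558 8.1831 1.8901 2.4171 0.3417 N·m.
t=1.5000 s (step 75): theta=2.3341 -0.6469 1.5844 -1.3945 2.3981 rad, qdot=0.0249 -0.0013 0.3006 0.0046 0.0435 rad/s, tip=-0.6286 -0.1946 0.0100 m, τ=-19.0046 8.2589 1.7286 2.4296 0.3869 N·m.
t=1.6000 s (step 80): theta=2.3362 -0.6468 1.6098 -1.3946 2.4024 rad, qdot=0.0200 0.0014 0.2142 0.0063 0.0377 rad/s, tip=-0.6261 -0.1895 0.0074 m, τ=-19.0573 8.3029 1.6251 2.4338 0.4173 N·m.
t=1.6600 s (step 83): theta=2.3373 -0.6466 1.6214 -1.3945 2.4046 rad, qdot=0.0181 0.0032 0.1750 0.0069 0.0342 rad/s, tip=-0.6248 -0.1873 0.0062 m.


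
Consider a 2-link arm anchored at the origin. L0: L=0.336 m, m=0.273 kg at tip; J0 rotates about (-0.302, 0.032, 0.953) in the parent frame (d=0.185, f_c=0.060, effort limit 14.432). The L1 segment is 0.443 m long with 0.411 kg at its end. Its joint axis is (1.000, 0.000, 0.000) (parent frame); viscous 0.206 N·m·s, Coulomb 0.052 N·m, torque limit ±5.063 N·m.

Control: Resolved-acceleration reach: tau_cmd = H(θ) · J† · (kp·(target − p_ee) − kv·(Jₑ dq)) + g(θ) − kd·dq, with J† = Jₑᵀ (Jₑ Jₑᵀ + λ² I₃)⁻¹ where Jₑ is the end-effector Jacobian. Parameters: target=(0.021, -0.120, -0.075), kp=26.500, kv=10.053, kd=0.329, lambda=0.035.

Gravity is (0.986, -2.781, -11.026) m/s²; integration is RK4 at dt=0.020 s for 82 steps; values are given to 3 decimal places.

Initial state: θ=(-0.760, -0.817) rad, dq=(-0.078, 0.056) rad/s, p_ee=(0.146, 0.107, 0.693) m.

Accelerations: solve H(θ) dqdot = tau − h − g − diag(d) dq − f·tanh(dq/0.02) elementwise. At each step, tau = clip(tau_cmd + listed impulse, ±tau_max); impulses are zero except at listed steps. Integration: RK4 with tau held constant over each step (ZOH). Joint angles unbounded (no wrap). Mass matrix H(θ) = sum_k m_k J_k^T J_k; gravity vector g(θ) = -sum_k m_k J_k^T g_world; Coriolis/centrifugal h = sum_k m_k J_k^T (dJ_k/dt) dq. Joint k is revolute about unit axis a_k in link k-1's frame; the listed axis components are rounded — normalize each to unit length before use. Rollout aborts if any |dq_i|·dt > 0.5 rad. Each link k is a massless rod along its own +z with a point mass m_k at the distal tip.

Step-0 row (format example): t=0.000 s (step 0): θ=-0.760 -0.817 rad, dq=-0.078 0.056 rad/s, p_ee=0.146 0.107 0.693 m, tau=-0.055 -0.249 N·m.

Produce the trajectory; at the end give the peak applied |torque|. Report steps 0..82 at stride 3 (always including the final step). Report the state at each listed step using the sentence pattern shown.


t=0.060 s (step 3): θ=-0.791 -0.845 rad, dq=-0.716 -0.771 rad/s, p_ee=0.155 0.104 0.687 m, tau=0.221 0.451 N·m.
t=0.120 s (step 6): θ=-0.835 -0.898 rad, dq=-0.739 -0.957 rad/s, p_ee=0.171 0.102 0.675 m, tau=0.205 0.657 N·m.
t=0.180 s (step 9): θ=-0.879 -0.958 rad, dq=-0.725 -1.050 rad/s, p_ee=0.189 0.101 0.659 m, tau=0.194 0.775 N·m.
t=0.240 s (step 12): θ=-0.922 -1.023 rad, dq=-0.715 -1.122 rad/s, p_ee=0.207 0.099 0.642 m, tau=0.196 0.873 N·m.
t=0.300 s (step 15): θ=-0.965 -1.092 rad, dq=-0.706 -1.186 rad/s, p_ee=0.225 0.097 0.621 m, tau=0.204 0.964 N·m.
t=0.360 s (step 18): θ=-1.007 -1.165 rad, dq=-0.697 -1.244 rad/s, p_ee=0.244 0.095 0.598 m, tau=0.215 1.054 N·m.
t=0.420 s (step 21): θ=-1.048 -1.241 rad, dq=-0.687 -1.297 rad/s, p_ee=0.262 0.091 0.573 m, tau=0.227 1.142 N·m.
t=0.480 s (step 24): θ=-1.089 -1.321 rad, dq=-0.677 -1.343 rad/s, p_ee=0.279 0.087 0.545 m, tau=0.239 1.226 N·m.
t=0.540 s (step 27): θ=-1.129 -1.402 rad, dq=-0.667 -1.380 rad/s, p_ee=0.294 0.082 0.515 m, tau=0.252 1.304 N·m.
t=0.600 s (step 30): θ=-1.169 -1.486 rad, dq=-0.657 -1.408 rad/s, p_ee=0.308 0.076 0.483 m, tau=0.264 1.375 N·m.
t=0.660 s (step 33): θ=-1.208 -1.571 rad, dq=-0.646 -1.426 rad/s, p_ee=0.319 0.069 0.450 m, tau=0.274 1.436 N·m.
t=0.720 s (step 36): θ=-1.247 -1.657 rad, dq=-0.637 -1.432 rad/s, p_ee=0.328 0.062 0.415 m, tau=0.283 1.487 N·m.
t=0.780 s (step 39): θ=-1.285 -1.743 rad, dq=-0.628 -1.427 rad/s, p_ee=0.334 0.054 0.379 m, tau=0.289 1.525 N·m.
t=0.840 s (step 42): θ=-1.322 -1.828 rad, dq=-0.619 -1.409 rad/s, p_ee=0.337 0.046 0.343 m, tau=0.293 1.550 N·m.
t=0.900 s (step 45): θ=-1.359 -1.912 rad, dq=-0.611 -1.381 rad/s, p_ee=0.337 0.037 0.308 m, tau=0.295 1.562 N·m.
t=0.960 s (step 48): θ=-1.395 -1.993 rad, dq=-0.602 -1.341 rad/s, p_ee=0.334 0.029 0.273 m, tau=0.293 1.560 N·m.
t=1.020 s (step 51): θ=-1.431 -2.072 rad, dq=-0.594 -1.292 rad/s, p_ee=0.329 0.021 0.240 m, tau=0.288 1.547 N·m.
t=1.080 s (step 54): θ=-1.466 -2.148 rad, dq=-0.585 -1.236 rad/s, p_ee=0.321 0.013 0.208 m, tau=0.280 1.522 N·m.
t=1.140 s (step 57): θ=-1.501 -2.220 rad, dq=-0.575 -1.173 rad/s, p_ee=0.312 0.006 0.178 m, tau=0.270 1.487 N·m.
t=1.200 s (step 60): θ=-1.535 -2.289 rad, dq=-0.563 -1.105 rad/s, p_ee=0.301 -0.000 0.151 m, tau=0.257 1.444 N·m.
t=1.260 s (step 63): θ=-1.569 -2.353 rad, dq=-0.550 -1.035 rad/s, p_ee=0.289 -0.006 0.126 m, tau=0.243 1.396 N·m.
t=1.320 s (step 66): θ=-1.601 -2.413 rad, dq=-0.535 -0.963 rad/s, p_ee=0.276 -0.010 0.103 m, tau=0.227 1.343 N·m.
t=1.380 s (step 69): θ=-1.633 -2.469 rad, dq=-0.518 -0.891 rad/s, p_ee=0.263 -0.014 0.083 m, tau=0.210 1.287 N·m.
t=1.440 s (step 72): θ=-1.664 -2.520 rad, dq=-0.499 -0.821 rad/s, p_ee=0.250 -0.017 0.064 m, tau=0.194 1.229 N·m.
t=1.500 s (step 75): θ=-1.693 -2.567 rad, dq=-0.480 -0.753 rad/s, p_ee=0.238 -0.020 0.048 m, tau=0.177 1.172 N·m.
t=1.560 s (step 78): θ=-1.721 -2.610 rad, dq=-0.459 -0.687 rad/s, p_ee=0.226 -0.021 0.034 m, tau=0.161 1.115 N·m.
t=1.620 s (step 81): θ=-1.748 -2.650 rad, dq=-0.439 -0.625 rad/s, p_ee=0.214 -0.022 0.021 m, tau=0.146 1.060 N·m.
t=1.640 s (step 82): θ=-1.757 -2.662 rad, dq=-0.432 -0.605 rad/s, p_ee=0.210 -0.023 0.017 m.
max |tau| (N·m): 1.563


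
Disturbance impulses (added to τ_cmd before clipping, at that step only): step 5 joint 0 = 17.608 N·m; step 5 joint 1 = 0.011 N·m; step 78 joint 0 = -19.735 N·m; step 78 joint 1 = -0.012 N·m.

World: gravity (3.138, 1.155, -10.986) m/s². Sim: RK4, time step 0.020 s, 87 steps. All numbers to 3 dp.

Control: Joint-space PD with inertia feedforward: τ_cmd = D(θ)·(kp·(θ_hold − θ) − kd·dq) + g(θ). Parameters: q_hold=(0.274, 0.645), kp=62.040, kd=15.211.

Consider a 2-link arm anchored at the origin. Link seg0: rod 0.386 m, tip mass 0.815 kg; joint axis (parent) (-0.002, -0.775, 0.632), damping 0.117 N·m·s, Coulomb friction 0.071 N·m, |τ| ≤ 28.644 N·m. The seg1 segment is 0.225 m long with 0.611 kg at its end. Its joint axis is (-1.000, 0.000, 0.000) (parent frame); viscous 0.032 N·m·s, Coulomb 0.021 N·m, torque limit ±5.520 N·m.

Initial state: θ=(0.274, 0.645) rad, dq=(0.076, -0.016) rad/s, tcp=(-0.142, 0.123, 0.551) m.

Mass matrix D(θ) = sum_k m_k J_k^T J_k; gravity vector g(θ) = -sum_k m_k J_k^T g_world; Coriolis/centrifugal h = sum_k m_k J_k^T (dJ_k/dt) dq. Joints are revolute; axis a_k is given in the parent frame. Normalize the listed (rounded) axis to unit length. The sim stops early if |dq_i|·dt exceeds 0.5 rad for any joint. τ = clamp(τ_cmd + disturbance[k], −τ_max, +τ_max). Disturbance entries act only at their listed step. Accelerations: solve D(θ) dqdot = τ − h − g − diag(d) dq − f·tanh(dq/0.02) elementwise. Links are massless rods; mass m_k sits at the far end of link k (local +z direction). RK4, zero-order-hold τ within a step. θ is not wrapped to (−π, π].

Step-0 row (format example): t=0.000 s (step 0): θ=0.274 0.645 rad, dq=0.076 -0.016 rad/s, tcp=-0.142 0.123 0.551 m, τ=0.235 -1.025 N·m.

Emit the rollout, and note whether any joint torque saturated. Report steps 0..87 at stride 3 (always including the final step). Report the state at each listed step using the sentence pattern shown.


t=0.060 s (step 3): θ=0.276 0.645 rad, dq=0.011 -0.000 rad/s, tcp=-0.143 0.123 0.550 m, τ=0.428 -1.032 N·m.
t=0.120 s (step 6): θ=0.291 0.645 rad, dq=1.449 0.002 rad/s, tcp=-0.150 0.122 0.549 m, τ=-5.125 -1.036 N·m.
t=0.180 s (step 9): θ=0.341 0.645 rad, dq=0.350 0.001 rad/s, tcp=-0.175 0.117 0.542 m, τ=-2.078 -1.034 N·m.
t=0.240 s (step 12): θ=0.347 0.645 rad, dq=-0.078 0.000 rad/s, tcp=-0.178 0.116 0.542 m, τ=-0.629 -1.033 N·m.
t=0.300 s (step 15): θ=0.338 0.645 rad, dq=-0.200 0.000 rad/s, tcp=-0.174 0.117 0.543 m, τ=-0.006 -1.032 N·m.
t=0.360 s (step 18): θ=0.325 0.645 rad, dq=-0.210 0.000 rad/s, tcp=-0.167 0.118 0.544 m, τ=0.279 -1.032 N·m.
t=0.420 s (step 21): θ=0.313 0.645 rad, dq=-0.180 0.000 rad/s, tcp=-0.162 0.119 0.546 m, τ=0.400 -1.032 N·m.
t=0.480 s (step 24): θ=0.304 0.645 rad, dq=-0.141 0.000 rad/s, tcp=-0.157 0.120 0.547 m, τ=0.446 -1.032 N·m.
t=0.540 s (step 27): θ=0.296 0.645 rad, dq=-0.105 0.000 rad/s, tcp=-0.153 0.121 0.548 m, τ=0.458 -1.032 N·m.
t=0.600 s (step 30): θ=0.291 0.645 rad, dq=-0.075 0.000 rad/s, tcp=-0.150 0.122 0.549 m, τ=0.456 -1.032 N·m.
t=0.660 s (step 33): θ=0.287 0.645 rad, dq=-0.053 0.000 rad/s, tcp=-0.148 0.122 0.549 m, τ=0.449 -1.032 N·m.
t=0.720 s (step 36): θ=0.284 0.645 rad, dq=-0.037 0.000 rad/s, tcp=-0.147 0.122 0.549 m, τ=0.444 -1.032 N·m.
t=0.780 s (step 39): θ=0.283 0.645 rad, dq=-0.027 0.000 rad/s, tcp=-0.146 0.122 0.550 m, τ=0.442 -1.032 N·m.
t=0.840 s (step 42): θ=0.281 0.645 rad, dq=-0.020 0.000 rad/s, tcp=-0.145 0.123 0.550 m, τ=0.445 -1.032 N·m.
t=0.900 s (step 45): θ=0.280 0.645 rad, dq=-0.016 0.000 rad/s, tcp=-0.145 0.123 0.550 m, τ=0.450 -1.032 N·m.
t=0.960 s (step 48): θ=0.279 0.645 rad, dq=-0.013 0.000 rad/s, tcp=-0.144 0.123 0.550 m, τ=0.457 -1.032 N·m.
t=1.020 s (step 51): θ=0.279 0.645 rad, dq=-0.011 0.000 rad/s, tcp=-0.144 0.123 0.550 m, τ=0.463 -1.032 N·m.
t=1.080 s (step 54): θ=0.278 0.645 rad, dq=-0.009 0.000 rad/s, tcp=-0.144 0.123 0.550 m, τ=0.469 -1.032 N·m.
t=1.140 s (step 57): θ=0.277 0.645 rad, dq=-0.008 0.000 rad/s, tcp=-0.144 0.123 0.550 m, τ=0.475 -1.032 N·m.
t=1.200 s (step 60): θ=0.277 0.645 rad, dq=-0.007 0.000 rad/s, tcp=-0.143 0.123 0.550 m, τ=0.479 -1.032 N·m.
t=1.260 s (step 63): θ=0.277 0.645 rad, dq=-0.006 0.000 rad/s, tcp=-0.143 0.123 0.550 m, τ=0.484 -1.032 N·m.
t=1.320 s (step 66): θ=0.276 0.645 rad, dq=-0.005 0.000 rad/s, tcp=-0.143 0.123 0.550 m, τ=0.487 -1.032 N·m.
t=1.380 s (step 69): θ=0.276 0.645 rad, dq=-0.005 0.000 rad/s, tcp=-0.143 0.123 0.550 m, τ=0.491 -1.032 N·m.
t=1.440 s (step 72): θ=0.276 0.645 rad, dq=-0.004 0.000 rad/s, tcp=-0.143 0.123 0.550 m, τ=0.493 -1.032 N·m.
t=1.500 s (step 75): θ=0.276 0.645 rad, dq=-0.003 0.000 rad/s, tcp=-0.143 0.123 0.550 m, τ=0.496 -1.032 N·m.
t=1.560 s (step 78): θ=0.275 0.645 rad, dq=-0.003 0.000 rad/s, tcp=-0.142 0.123 0.550 m, τ=-19.237 -1.044 N·m.
t=1.620 s (step 81): θ=0.214 0.645 rad, dq=-0.705 0.002 rad/s, tcp=-0.111 0.128 0.557 m, τ=4.278 -1.032 N·m.
t=1.680 s (step 84): θ=0.194 0.645 rad, dq=-0.027 -0.000 rad/s, tcp=-0.101 0.129 0.558 m, τ=2.174 -1.032 N·m.
t=1.740 s (step 87): θ=0.200 0.645 rad, dq=0.189 -0.000 rad/s, tcp=-0.104 0.129 0.558 m.
any joint saturated: no
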